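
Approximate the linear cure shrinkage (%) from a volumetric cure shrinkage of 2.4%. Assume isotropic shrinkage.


Linear shrinkage ≈ vol_shrink/3 = 2.4/3 = 0.8%

0.8%


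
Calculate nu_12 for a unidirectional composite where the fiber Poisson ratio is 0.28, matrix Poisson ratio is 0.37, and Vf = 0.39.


nu_12 = nu_f*Vf + nu_m*(1-Vf) = 0.28*0.39 + 0.37*0.61 = 0.3349

0.3349


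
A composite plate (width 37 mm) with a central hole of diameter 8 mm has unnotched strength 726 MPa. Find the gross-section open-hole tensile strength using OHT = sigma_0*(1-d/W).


OHT = sigma_0*(1-d/W) = 726*(1-8/37) = 569.0 MPa

569.0 MPa


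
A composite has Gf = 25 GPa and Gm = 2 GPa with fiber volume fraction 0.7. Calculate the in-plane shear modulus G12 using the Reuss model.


1/G12 = Vf/Gf + (1-Vf)/Gm = 0.7/25 + 0.3/2
G12 = 5.62 GPa

5.62 GPa


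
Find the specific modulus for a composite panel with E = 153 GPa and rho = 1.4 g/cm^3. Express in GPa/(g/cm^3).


Specific stiffness = E/rho = 153/1.4 = 109.3 GPa/(g/cm^3)

109.3 GPa/(g/cm^3)


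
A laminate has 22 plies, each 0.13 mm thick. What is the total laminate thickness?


h = n * t_ply = 22 * 0.13 = 2.86 mm

2.86 mm


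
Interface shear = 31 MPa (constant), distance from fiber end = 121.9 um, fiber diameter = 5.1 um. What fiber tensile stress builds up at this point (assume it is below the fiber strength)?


Force balance: sigma_f * (pi*d^2/4) = tau * (pi*d) * x  ->  sigma_f = 4 * tau * x / d
sigma_f = 4 * 31 * 121.9 / 5.1 = 2963.8 MPa

2963.8 MPa


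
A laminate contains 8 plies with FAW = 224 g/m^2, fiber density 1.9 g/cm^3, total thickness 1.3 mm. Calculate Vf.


Vf = n * FAW / (rho_f * h * 1000) = 8 * 224 / (1.9 * 1.3 * 1000) = 0.7255

0.7255


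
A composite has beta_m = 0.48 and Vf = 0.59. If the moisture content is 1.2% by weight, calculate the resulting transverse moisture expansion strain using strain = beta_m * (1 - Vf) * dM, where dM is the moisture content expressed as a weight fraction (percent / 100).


dM = 1.2/100 = 0.012
strain = beta_m * (1-Vf) * dM = 0.48 * 0.41 * 0.012 = 0.0023616

0.0023616


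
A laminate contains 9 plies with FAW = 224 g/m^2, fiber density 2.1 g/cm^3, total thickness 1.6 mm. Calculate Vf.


Vf = n * FAW / (rho_f * h * 1000) = 9 * 224 / (2.1 * 1.6 * 1000) = 0.6

0.6


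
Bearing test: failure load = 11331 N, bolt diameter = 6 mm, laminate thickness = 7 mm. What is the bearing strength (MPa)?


sigma_br = F/(d*h) = 11331/(6*7) = 269.8 MPa

269.8 MPa


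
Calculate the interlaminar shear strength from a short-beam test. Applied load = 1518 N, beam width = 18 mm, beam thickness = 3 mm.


ILSS = 3F/(4bh) = 3*1518/(4*18*3) = 21.08 MPa

21.08 MPa


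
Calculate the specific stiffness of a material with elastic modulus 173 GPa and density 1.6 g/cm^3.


Specific stiffness = E/rho = 173/1.6 = 108.1 GPa/(g/cm^3)

108.1 GPa/(g/cm^3)


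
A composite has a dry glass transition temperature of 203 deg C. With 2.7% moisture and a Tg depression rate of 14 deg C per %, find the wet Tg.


Tg_wet = Tg_dry - k*moisture = 203 - 14*2.7 = 165.2 deg C

165.2 deg C


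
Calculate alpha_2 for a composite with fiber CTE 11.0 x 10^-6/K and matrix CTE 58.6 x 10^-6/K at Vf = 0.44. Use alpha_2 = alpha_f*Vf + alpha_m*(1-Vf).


alpha_2 = alpha_f*Vf + alpha_m*(1-Vf) = 11.0*0.44 + 58.6*0.56 = 37.7 x 10^-6/K

37.7 x 10^-6/K


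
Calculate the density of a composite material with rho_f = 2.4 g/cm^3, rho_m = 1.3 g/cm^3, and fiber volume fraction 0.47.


rho_c = rho_f*Vf + rho_m*(1-Vf) = 2.4*0.47 + 1.3*0.53 = 1.817 g/cm^3

1.817 g/cm^3


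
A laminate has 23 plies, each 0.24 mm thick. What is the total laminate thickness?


h = n * t_ply = 23 * 0.24 = 5.52 mm

5.52 mm


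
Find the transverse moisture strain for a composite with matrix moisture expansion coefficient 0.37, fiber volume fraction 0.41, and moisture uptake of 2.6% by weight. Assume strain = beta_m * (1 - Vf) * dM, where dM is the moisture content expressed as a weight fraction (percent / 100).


dM = 2.6/100 = 0.026
strain = beta_m * (1-Vf) * dM = 0.37 * 0.59 * 0.026 = 0.0056758

0.0056758


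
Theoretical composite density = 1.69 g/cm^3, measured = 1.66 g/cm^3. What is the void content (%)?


Void% = (rho_theo - rho_actual)/rho_theo * 100 = (1.69 - 1.66)/1.69 * 100 = 1.78%

1.78%


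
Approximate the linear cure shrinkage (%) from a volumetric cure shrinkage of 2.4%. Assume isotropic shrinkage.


Linear shrinkage ≈ vol_shrink/3 = 2.4/3 = 0.8%

0.8%


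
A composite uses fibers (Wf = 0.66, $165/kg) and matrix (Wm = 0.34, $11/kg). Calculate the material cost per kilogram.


Cost = cost_f*Wf + cost_m*Wm = 165*0.66 + 11*0.34 = $112.64/kg

$112.64/kg


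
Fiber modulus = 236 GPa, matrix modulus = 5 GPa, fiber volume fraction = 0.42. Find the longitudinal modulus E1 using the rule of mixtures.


E1 = Ef*Vf + Em*(1-Vf) = 236*0.42 + 5*0.58 = 102.02 GPa

102.02 GPa


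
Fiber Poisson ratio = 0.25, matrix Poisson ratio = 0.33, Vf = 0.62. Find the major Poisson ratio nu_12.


nu_12 = nu_f*Vf + nu_m*(1-Vf) = 0.25*0.62 + 0.33*0.38 = 0.2804

0.2804


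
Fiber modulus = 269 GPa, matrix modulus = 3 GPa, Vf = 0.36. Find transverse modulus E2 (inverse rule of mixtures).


1/E2 = Vf/Ef + (1-Vf)/Em = 0.36/269 + 0.64/3
E2 = 4.66 GPa

4.66 GPa


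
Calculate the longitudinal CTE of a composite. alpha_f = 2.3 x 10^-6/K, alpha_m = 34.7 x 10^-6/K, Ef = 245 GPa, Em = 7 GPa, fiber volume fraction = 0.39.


E1 = Ef*Vf + Em*(1-Vf) = 99.82
alpha_1 = (alpha_f*Ef*Vf + alpha_m*Em*(1-Vf))/E1 = 3.69 x 10^-6/K

3.69 x 10^-6/K


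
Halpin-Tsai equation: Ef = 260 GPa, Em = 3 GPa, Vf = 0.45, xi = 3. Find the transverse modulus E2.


eta = (Ef/Em - 1)/(Ef/Em + xi) = (86.6667 - 1)/(86.6667 + 3) = 0.9554
E2 = Em*(1+xi*eta*Vf)/(1-eta*Vf) = 12.05 GPa

12.05 GPa


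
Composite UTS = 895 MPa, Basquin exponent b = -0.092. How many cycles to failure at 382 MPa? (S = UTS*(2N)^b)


N = 0.5 * (S/UTS)^(1/b) = 0.5 * (382/895)^(1/-0.092) = 5225.1273 cycles

5225.1273 cycles


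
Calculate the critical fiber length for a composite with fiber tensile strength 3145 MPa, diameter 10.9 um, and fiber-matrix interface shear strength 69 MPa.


Lc = sigma_f * d / (2 * tau_i) = 3145 * 10.9 / (2 * 69) = 248.4 um

248.4 um


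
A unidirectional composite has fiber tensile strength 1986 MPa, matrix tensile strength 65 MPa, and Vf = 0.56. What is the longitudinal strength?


sigma_1 = sigma_f*Vf + sigma_m*(1-Vf) = 1986*0.56 + 65*0.44 = 1140.8 MPa

1140.8 MPa


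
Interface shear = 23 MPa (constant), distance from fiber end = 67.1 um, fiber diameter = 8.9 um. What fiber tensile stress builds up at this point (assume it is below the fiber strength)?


Force balance: sigma_f * (pi*d^2/4) = tau * (pi*d) * x  ->  sigma_f = 4 * tau * x / d
sigma_f = 4 * 23 * 67.1 / 8.9 = 693.6 MPa

693.6 MPa


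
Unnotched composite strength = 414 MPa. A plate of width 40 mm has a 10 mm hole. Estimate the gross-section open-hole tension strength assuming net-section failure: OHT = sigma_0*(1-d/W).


OHT = sigma_0*(1-d/W) = 414*(1-10/40) = 310.5 MPa

310.5 MPa


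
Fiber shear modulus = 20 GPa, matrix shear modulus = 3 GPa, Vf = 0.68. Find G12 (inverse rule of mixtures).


1/G12 = Vf/Gf + (1-Vf)/Gm = 0.68/20 + 0.32/3
G12 = 7.11 GPa

7.11 GPa


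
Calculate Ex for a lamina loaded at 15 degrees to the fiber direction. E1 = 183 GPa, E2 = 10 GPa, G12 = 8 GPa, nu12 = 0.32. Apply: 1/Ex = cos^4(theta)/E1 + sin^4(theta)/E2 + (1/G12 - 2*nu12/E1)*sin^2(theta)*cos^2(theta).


cos^4(15) = 0.870513, sin^4(15) = 0.004487, sin^2(15)*cos^2(15) = 0.0625
1/G12 - 2*nu12/E1 = 1/8 - 2*0.32/183 = 0.121503 GPa^-1
1/Ex = 0.870513/183 + 0.004487/10 + 0.121503*0.0625 = 0.0127996 GPa^-1
Ex = 78.13 GPa

78.13 GPa


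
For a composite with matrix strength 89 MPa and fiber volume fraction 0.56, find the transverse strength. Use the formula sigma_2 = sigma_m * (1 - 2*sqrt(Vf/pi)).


factor = 1 - 2*sqrt(0.56/pi) = 0.1556
sigma_2 = 89 * 0.1556 = 13.85 MPa

13.85 MPa


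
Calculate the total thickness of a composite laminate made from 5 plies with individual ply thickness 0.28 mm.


h = n * t_ply = 5 * 0.28 = 1.4 mm

1.4 mm


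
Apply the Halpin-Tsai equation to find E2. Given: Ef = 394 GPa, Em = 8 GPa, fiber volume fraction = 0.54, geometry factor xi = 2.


eta = (Ef/Em - 1)/(Ef/Em + xi) = (49.25 - 1)/(49.25 + 2) = 0.9415
E2 = Em*(1+xi*eta*Vf)/(1-eta*Vf) = 32.82 GPa

32.82 GPa


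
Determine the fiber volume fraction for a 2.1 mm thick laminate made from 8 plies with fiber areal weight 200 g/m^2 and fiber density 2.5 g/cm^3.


Vf = n * FAW / (rho_f * h * 1000) = 8 * 200 / (2.5 * 2.1 * 1000) = 0.3048

0.3048


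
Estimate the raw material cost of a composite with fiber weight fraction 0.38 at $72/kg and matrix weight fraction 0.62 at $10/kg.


Cost = cost_f*Wf + cost_m*Wm = 72*0.38 + 10*0.62 = $33.56/kg

$33.56/kg


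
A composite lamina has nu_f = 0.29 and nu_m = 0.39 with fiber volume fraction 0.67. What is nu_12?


nu_12 = nu_f*Vf + nu_m*(1-Vf) = 0.29*0.67 + 0.39*0.33 = 0.323

0.323


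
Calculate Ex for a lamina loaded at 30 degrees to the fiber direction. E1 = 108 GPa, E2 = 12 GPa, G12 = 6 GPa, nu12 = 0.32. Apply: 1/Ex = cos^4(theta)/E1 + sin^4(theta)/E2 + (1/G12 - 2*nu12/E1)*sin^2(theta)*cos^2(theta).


cos^4(30) = 0.5625, sin^4(30) = 0.0625, sin^2(30)*cos^2(30) = 0.1875
1/G12 - 2*nu12/E1 = 1/6 - 2*0.32/108 = 0.160741 GPa^-1
1/Ex = 0.5625/108 + 0.0625/12 + 0.160741*0.1875 = 0.0405556 GPa^-1
Ex = 24.66 GPa

24.66 GPa


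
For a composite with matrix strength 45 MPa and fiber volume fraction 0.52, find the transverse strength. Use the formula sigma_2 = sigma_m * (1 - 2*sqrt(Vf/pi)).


factor = 1 - 2*sqrt(0.52/pi) = 0.1863
sigma_2 = 45 * 0.1863 = 8.38 MPa

8.38 MPa


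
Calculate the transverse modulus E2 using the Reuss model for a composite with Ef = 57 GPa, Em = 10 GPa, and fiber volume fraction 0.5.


1/E2 = Vf/Ef + (1-Vf)/Em = 0.5/57 + 0.5/10
E2 = 17.01 GPa

17.01 GPa


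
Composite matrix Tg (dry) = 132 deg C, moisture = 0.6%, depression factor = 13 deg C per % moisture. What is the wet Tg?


Tg_wet = Tg_dry - k*moisture = 132 - 13*0.6 = 124.2 deg C

124.2 deg C


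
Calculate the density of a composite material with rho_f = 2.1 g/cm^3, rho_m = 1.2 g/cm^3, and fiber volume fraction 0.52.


rho_c = rho_f*Vf + rho_m*(1-Vf) = 2.1*0.52 + 1.2*0.48 = 1.668 g/cm^3

1.668 g/cm^3


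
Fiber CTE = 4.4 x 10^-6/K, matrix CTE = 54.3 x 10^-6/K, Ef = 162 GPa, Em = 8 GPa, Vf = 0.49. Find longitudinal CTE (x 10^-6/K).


E1 = Ef*Vf + Em*(1-Vf) = 83.46
alpha_1 = (alpha_f*Ef*Vf + alpha_m*Em*(1-Vf))/E1 = 6.84 x 10^-6/K

6.84 x 10^-6/K


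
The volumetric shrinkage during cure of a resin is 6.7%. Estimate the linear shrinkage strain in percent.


Linear shrinkage ≈ vol_shrink/3 = 6.7/3 = 2.233%

2.233%


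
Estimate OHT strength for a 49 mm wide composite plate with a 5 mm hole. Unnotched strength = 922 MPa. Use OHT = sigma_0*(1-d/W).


OHT = sigma_0*(1-d/W) = 922*(1-5/49) = 827.9 MPa

827.9 MPa


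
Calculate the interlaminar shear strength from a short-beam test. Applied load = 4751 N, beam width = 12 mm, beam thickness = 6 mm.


ILSS = 3F/(4bh) = 3*4751/(4*12*6) = 49.49 MPa

49.49 MPa


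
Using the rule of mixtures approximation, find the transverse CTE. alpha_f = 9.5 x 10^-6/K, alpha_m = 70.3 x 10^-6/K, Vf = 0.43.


alpha_2 = alpha_f*Vf + alpha_m*(1-Vf) = 9.5*0.43 + 70.3*0.57 = 44.2 x 10^-6/K

44.2 x 10^-6/K


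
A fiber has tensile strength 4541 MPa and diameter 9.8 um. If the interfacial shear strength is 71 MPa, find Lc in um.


Lc = sigma_f * d / (2 * tau_i) = 4541 * 9.8 / (2 * 71) = 313.4 um

313.4 um


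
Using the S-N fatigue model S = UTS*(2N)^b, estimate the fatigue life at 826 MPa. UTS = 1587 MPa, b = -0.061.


N = 0.5 * (S/UTS)^(1/b) = 0.5 * (826/1587)^(1/-0.061) = 22289.4409 cycles

22289.4409 cycles


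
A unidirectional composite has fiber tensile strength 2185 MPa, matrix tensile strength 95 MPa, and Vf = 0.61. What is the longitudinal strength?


sigma_1 = sigma_f*Vf + sigma_m*(1-Vf) = 2185*0.61 + 95*0.39 = 1369.9 MPa

1369.9 MPa


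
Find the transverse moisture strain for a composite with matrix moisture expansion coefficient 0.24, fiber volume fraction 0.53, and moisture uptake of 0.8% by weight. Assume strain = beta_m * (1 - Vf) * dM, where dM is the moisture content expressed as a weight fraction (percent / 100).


dM = 0.8/100 = 0.008
strain = beta_m * (1-Vf) * dM = 0.24 * 0.47 * 0.008 = 0.0009024

0.0009024


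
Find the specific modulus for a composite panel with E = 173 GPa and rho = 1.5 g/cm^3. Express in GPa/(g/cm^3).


Specific stiffness = E/rho = 173/1.5 = 115.3 GPa/(g/cm^3)

115.3 GPa/(g/cm^3)


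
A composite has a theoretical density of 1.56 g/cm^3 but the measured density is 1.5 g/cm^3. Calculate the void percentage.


Void% = (rho_theo - rho_actual)/rho_theo * 100 = (1.56 - 1.5)/1.56 * 100 = 3.85%

3.85%


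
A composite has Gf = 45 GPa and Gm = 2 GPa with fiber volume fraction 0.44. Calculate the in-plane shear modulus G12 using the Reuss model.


1/G12 = Vf/Gf + (1-Vf)/Gm = 0.44/45 + 0.56/2
G12 = 3.45 GPa

3.45 GPa


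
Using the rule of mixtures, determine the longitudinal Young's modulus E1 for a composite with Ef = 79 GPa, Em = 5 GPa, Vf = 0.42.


E1 = Ef*Vf + Em*(1-Vf) = 79*0.42 + 5*0.58 = 36.08 GPa

36.08 GPa


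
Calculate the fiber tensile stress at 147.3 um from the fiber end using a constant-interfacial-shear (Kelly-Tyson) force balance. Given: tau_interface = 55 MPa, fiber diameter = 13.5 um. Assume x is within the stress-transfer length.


Force balance: sigma_f * (pi*d^2/4) = tau * (pi*d) * x  ->  sigma_f = 4 * tau * x / d
sigma_f = 4 * 55 * 147.3 / 13.5 = 2400.4 MPa

2400.4 MPa


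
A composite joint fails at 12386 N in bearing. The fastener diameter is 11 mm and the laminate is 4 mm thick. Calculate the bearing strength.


sigma_br = F/(d*h) = 12386/(11*4) = 281.5 MPa

281.5 MPa


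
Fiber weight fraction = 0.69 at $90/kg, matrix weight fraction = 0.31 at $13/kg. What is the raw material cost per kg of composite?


Cost = cost_f*Wf + cost_m*Wm = 90*0.69 + 13*0.31 = $66.13/kg

$66.13/kg


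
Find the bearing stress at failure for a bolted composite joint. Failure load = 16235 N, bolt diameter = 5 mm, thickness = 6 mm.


sigma_br = F/(d*h) = 16235/(5*6) = 541.2 MPa

541.2 MPa


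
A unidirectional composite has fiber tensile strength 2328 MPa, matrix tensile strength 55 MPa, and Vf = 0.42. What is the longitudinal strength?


sigma_1 = sigma_f*Vf + sigma_m*(1-Vf) = 2328*0.42 + 55*0.58 = 1009.7 MPa

1009.7 MPa


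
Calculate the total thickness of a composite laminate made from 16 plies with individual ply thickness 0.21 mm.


h = n * t_ply = 16 * 0.21 = 3.36 mm

3.36 mm


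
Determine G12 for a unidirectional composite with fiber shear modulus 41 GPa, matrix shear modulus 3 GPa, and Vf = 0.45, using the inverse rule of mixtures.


1/G12 = Vf/Gf + (1-Vf)/Gm = 0.45/41 + 0.55/3
G12 = 5.15 GPa

5.15 GPa


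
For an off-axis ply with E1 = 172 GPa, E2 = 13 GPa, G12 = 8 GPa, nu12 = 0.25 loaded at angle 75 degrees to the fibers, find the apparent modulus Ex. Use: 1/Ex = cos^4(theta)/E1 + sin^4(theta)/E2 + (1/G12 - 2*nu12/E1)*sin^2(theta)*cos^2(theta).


cos^4(75) = 0.004487, sin^4(75) = 0.870513, sin^2(75)*cos^2(75) = 0.0625
1/G12 - 2*nu12/E1 = 1/8 - 2*0.25/172 = 0.122093 GPa^-1
1/Ex = 0.004487/172 + 0.870513/13 + 0.122093*0.0625 = 0.0746194 GPa^-1
Ex = 13.4 GPa

13.4 GPa


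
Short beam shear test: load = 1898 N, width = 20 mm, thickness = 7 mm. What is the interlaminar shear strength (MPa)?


ILSS = 3F/(4bh) = 3*1898/(4*20*7) = 10.17 MPa

10.17 MPa


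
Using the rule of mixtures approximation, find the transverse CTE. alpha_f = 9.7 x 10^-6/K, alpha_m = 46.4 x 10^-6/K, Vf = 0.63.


alpha_2 = alpha_f*Vf + alpha_m*(1-Vf) = 9.7*0.63 + 46.4*0.37 = 23.3 x 10^-6/K

23.3 x 10^-6/K


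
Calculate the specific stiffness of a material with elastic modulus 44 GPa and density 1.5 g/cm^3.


Specific stiffness = E/rho = 44/1.5 = 29.3 GPa/(g/cm^3)

29.3 GPa/(g/cm^3)


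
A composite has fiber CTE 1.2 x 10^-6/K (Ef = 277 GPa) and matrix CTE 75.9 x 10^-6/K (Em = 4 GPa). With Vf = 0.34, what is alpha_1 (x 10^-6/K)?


E1 = Ef*Vf + Em*(1-Vf) = 96.82
alpha_1 = (alpha_f*Ef*Vf + alpha_m*Em*(1-Vf))/E1 = 3.24 x 10^-6/K

3.24 x 10^-6/K


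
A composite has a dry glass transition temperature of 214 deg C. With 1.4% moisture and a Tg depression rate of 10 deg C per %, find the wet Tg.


Tg_wet = Tg_dry - k*moisture = 214 - 10*1.4 = 200.0 deg C

200.0 deg C


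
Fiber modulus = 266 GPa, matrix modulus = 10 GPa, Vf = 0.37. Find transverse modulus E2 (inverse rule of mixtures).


1/E2 = Vf/Ef + (1-Vf)/Em = 0.37/266 + 0.63/10
E2 = 15.53 GPa

15.53 GPa


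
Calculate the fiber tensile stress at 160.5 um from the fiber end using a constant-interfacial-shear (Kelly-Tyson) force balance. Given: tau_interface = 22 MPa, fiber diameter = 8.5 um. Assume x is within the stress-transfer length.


Force balance: sigma_f * (pi*d^2/4) = tau * (pi*d) * x  ->  sigma_f = 4 * tau * x / d
sigma_f = 4 * 22 * 160.5 / 8.5 = 1661.6 MPa

1661.6 MPa


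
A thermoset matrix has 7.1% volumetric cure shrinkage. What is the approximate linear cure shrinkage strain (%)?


Linear shrinkage ≈ vol_shrink/3 = 7.1/3 = 2.367%

2.367%


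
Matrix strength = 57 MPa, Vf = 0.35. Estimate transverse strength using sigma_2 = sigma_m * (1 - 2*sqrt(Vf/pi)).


factor = 1 - 2*sqrt(0.35/pi) = 0.3324
sigma_2 = 57 * 0.3324 = 18.95 MPa

18.95 MPa


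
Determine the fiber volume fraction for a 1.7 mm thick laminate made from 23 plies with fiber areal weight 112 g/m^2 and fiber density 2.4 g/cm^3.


Vf = n * FAW / (rho_f * h * 1000) = 23 * 112 / (2.4 * 1.7 * 1000) = 0.6314

0.6314


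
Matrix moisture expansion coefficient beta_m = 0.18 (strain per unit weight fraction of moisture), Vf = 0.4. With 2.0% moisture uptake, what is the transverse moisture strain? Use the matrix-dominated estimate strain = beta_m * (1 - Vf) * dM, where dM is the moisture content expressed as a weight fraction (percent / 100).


dM = 2.0/100 = 0.02
strain = beta_m * (1-Vf) * dM = 0.18 * 0.6 * 0.02 = 0.00216

0.00216


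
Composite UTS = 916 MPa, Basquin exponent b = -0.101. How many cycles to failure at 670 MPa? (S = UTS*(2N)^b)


N = 0.5 * (S/UTS)^(1/b) = 0.5 * (670/916)^(1/-0.101) = 11.0593 cycles

11.0593 cycles


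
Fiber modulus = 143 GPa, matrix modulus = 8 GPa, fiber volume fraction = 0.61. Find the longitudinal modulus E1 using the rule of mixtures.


E1 = Ef*Vf + Em*(1-Vf) = 143*0.61 + 8*0.39 = 90.35 GPa

90.35 GPa


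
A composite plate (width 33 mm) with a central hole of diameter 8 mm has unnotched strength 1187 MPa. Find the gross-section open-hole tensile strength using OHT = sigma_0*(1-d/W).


OHT = sigma_0*(1-d/W) = 1187*(1-8/33) = 899.2 MPa

899.2 MPa


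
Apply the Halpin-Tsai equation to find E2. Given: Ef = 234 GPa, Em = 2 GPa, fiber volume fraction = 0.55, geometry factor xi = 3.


eta = (Ef/Em - 1)/(Ef/Em + xi) = (117.0 - 1)/(117.0 + 3) = 0.9667
E2 = Em*(1+xi*eta*Vf)/(1-eta*Vf) = 11.08 GPa

11.08 GPa


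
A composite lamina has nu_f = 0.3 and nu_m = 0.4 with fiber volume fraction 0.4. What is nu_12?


nu_12 = nu_f*Vf + nu_m*(1-Vf) = 0.3*0.4 + 0.4*0.6 = 0.36

0.36


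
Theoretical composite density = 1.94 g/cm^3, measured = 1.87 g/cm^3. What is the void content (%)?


Void% = (rho_theo - rho_actual)/rho_theo * 100 = (1.94 - 1.87)/1.94 * 100 = 3.61%

3.61%


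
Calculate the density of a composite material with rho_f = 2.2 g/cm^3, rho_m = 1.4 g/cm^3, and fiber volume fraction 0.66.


rho_c = rho_f*Vf + rho_m*(1-Vf) = 2.2*0.66 + 1.4*0.34 = 1.928 g/cm^3

1.928 g/cm^3


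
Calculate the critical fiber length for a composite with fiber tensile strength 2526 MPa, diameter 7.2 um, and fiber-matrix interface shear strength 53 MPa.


Lc = sigma_f * d / (2 * tau_i) = 2526 * 7.2 / (2 * 53) = 171.6 um

171.6 um


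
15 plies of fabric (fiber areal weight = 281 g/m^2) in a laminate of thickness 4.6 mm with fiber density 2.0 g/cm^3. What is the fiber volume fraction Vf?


Vf = n * FAW / (rho_f * h * 1000) = 15 * 281 / (2.0 * 4.6 * 1000) = 0.4582

0.4582


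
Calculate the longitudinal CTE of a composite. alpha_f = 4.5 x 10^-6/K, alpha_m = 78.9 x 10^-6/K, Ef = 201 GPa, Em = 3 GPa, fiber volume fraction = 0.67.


E1 = Ef*Vf + Em*(1-Vf) = 135.66
alpha_1 = (alpha_f*Ef*Vf + alpha_m*Em*(1-Vf))/E1 = 5.04 x 10^-6/K

5.04 x 10^-6/K


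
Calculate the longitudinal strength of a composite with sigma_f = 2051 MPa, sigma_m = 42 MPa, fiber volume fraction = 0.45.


sigma_1 = sigma_f*Vf + sigma_m*(1-Vf) = 2051*0.45 + 42*0.55 = 946.1 MPa

946.1 MPa


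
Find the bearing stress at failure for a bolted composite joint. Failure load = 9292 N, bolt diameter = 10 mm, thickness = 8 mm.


sigma_br = F/(d*h) = 9292/(10*8) = 116.2 MPa

116.2 MPa


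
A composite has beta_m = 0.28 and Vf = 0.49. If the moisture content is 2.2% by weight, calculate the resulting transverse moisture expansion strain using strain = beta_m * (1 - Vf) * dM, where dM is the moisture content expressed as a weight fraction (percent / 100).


dM = 2.2/100 = 0.022
strain = beta_m * (1-Vf) * dM = 0.28 * 0.51 * 0.022 = 0.0031416

0.0031416


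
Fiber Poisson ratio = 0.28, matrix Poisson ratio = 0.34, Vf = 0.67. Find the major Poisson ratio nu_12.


nu_12 = nu_f*Vf + nu_m*(1-Vf) = 0.28*0.67 + 0.34*0.33 = 0.2998

0.2998


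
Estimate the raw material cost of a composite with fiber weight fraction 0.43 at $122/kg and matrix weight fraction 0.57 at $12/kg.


Cost = cost_f*Wf + cost_m*Wm = 122*0.43 + 12*0.57 = $59.3/kg

$59.3/kg


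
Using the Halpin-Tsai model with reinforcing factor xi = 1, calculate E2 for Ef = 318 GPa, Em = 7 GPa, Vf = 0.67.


eta = (Ef/Em - 1)/(Ef/Em + xi) = (45.4286 - 1)/(45.4286 + 1) = 0.9569
E2 = Em*(1+xi*eta*Vf)/(1-eta*Vf) = 32.01 GPa

32.01 GPa


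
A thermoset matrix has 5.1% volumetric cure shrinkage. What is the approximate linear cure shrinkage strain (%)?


Linear shrinkage ≈ vol_shrink/3 = 5.1/3 = 1.7%

1.7%


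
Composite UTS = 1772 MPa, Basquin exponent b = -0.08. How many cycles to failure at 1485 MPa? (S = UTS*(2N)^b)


N = 0.5 * (S/UTS)^(1/b) = 0.5 * (1485/1772)^(1/-0.08) = 4.5518 cycles

4.5518 cycles


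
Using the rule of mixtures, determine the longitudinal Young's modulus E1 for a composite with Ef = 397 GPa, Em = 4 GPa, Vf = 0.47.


E1 = Ef*Vf + Em*(1-Vf) = 397*0.47 + 4*0.53 = 188.71 GPa

188.71 GPa


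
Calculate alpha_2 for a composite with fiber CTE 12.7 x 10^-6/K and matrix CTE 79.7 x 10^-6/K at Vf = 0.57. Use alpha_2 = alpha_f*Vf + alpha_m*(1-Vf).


alpha_2 = alpha_f*Vf + alpha_m*(1-Vf) = 12.7*0.57 + 79.7*0.43 = 41.5 x 10^-6/K

41.5 x 10^-6/K


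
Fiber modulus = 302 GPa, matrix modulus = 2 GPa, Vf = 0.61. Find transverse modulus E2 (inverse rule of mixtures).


1/E2 = Vf/Ef + (1-Vf)/Em = 0.61/302 + 0.39/2
E2 = 5.08 GPa

5.08 GPa


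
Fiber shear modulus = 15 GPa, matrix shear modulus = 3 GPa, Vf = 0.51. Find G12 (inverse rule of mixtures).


1/G12 = Vf/Gf + (1-Vf)/Gm = 0.51/15 + 0.49/3
G12 = 5.07 GPa

5.07 GPa


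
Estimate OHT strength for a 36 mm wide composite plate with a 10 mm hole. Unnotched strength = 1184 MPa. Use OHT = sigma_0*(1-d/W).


OHT = sigma_0*(1-d/W) = 1184*(1-10/36) = 855.1 MPa

855.1 MPa


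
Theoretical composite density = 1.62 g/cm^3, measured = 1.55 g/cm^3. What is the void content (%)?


Void% = (rho_theo - rho_actual)/rho_theo * 100 = (1.62 - 1.55)/1.62 * 100 = 4.32%

4.32%


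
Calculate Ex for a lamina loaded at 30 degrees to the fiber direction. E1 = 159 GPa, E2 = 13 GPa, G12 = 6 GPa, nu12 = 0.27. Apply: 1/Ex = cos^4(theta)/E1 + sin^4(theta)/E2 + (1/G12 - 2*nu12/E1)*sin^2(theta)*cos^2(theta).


cos^4(30) = 0.5625, sin^4(30) = 0.0625, sin^2(30)*cos^2(30) = 0.1875
1/G12 - 2*nu12/E1 = 1/6 - 2*0.27/159 = 0.16327 GPa^-1
1/Ex = 0.5625/159 + 0.0625/13 + 0.16327*0.1875 = 0.0389586 GPa^-1
Ex = 25.67 GPa

25.67 GPa


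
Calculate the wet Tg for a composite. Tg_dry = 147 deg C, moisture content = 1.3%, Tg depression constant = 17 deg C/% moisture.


Tg_wet = Tg_dry - k*moisture = 147 - 17*1.3 = 124.9 deg C

124.9 deg C


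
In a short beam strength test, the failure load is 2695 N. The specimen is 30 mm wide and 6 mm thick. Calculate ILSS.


ILSS = 3F/(4bh) = 3*2695/(4*30*6) = 11.23 MPa

11.23 MPa


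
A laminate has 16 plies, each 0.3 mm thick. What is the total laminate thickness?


h = n * t_ply = 16 * 0.3 = 4.8 mm

4.8 mm


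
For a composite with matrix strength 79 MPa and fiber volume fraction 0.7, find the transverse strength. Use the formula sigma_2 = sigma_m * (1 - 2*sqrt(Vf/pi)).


factor = 1 - 2*sqrt(0.7/pi) = 0.0559
sigma_2 = 79 * 0.0559 = 4.42 MPa

4.42 MPa


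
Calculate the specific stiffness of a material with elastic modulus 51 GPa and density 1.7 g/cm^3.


Specific stiffness = E/rho = 51/1.7 = 30.0 GPa/(g/cm^3)

30.0 GPa/(g/cm^3)


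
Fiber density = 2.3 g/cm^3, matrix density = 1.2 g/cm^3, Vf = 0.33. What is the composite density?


rho_c = rho_f*Vf + rho_m*(1-Vf) = 2.3*0.33 + 1.2*0.67 = 1.563 g/cm^3

1.563 g/cm^3


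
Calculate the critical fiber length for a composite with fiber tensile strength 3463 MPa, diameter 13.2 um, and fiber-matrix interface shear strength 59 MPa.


Lc = sigma_f * d / (2 * tau_i) = 3463 * 13.2 / (2 * 59) = 387.4 um

387.4 um


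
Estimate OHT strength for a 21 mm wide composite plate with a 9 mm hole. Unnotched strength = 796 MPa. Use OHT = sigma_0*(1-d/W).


OHT = sigma_0*(1-d/W) = 796*(1-9/21) = 454.9 MPa

454.9 MPa


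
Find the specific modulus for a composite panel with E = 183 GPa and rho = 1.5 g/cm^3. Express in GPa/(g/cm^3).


Specific stiffness = E/rho = 183/1.5 = 122.0 GPa/(g/cm^3)

122.0 GPa/(g/cm^3)


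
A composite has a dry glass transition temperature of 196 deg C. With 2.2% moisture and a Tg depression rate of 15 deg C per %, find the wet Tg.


Tg_wet = Tg_dry - k*moisture = 196 - 15*2.2 = 163.0 deg C

163.0 deg C


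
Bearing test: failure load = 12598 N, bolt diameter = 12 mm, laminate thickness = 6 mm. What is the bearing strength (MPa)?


sigma_br = F/(d*h) = 12598/(12*6) = 175.0 MPa

175.0 MPa


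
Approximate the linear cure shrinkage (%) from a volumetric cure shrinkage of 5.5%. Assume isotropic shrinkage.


Linear shrinkage ≈ vol_shrink/3 = 5.5/3 = 1.833%

1.833%


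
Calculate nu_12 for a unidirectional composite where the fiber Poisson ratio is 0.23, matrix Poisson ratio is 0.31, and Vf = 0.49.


nu_12 = nu_f*Vf + nu_m*(1-Vf) = 0.23*0.49 + 0.31*0.51 = 0.2708

0.2708


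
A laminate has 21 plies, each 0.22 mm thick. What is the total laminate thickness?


h = n * t_ply = 21 * 0.22 = 4.62 mm

4.62 mm


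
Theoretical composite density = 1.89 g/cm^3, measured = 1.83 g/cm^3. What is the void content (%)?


Void% = (rho_theo - rho_actual)/rho_theo * 100 = (1.89 - 1.83)/1.89 * 100 = 3.17%

3.17%


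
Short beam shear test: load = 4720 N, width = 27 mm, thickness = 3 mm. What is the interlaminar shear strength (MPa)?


ILSS = 3F/(4bh) = 3*4720/(4*27*3) = 43.7 MPa

43.7 MPa


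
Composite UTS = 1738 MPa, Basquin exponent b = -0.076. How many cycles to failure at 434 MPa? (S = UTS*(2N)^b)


N = 0.5 * (S/UTS)^(1/b) = 0.5 * (434/1738)^(1/-0.076) = 4.2403e+07 cycles

4.2403e+07 cycles


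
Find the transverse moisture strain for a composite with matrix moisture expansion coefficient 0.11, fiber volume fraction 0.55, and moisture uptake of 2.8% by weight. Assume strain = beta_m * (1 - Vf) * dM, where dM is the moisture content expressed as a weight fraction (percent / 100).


dM = 2.8/100 = 0.028
strain = beta_m * (1-Vf) * dM = 0.11 * 0.45 * 0.028 = 0.001386

0.001386


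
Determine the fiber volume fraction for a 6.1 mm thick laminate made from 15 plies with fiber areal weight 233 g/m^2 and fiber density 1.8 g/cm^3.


Vf = n * FAW / (rho_f * h * 1000) = 15 * 233 / (1.8 * 6.1 * 1000) = 0.3183

0.3183


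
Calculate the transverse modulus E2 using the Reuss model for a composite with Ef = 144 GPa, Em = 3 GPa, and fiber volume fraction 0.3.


1/E2 = Vf/Ef + (1-Vf)/Em = 0.3/144 + 0.7/3
E2 = 4.25 GPa

4.25 GPa


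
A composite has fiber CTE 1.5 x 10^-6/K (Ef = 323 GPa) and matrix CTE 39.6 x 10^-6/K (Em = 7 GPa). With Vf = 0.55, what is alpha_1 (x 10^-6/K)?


E1 = Ef*Vf + Em*(1-Vf) = 180.8
alpha_1 = (alpha_f*Ef*Vf + alpha_m*Em*(1-Vf))/E1 = 2.16 x 10^-6/K

2.16 x 10^-6/K


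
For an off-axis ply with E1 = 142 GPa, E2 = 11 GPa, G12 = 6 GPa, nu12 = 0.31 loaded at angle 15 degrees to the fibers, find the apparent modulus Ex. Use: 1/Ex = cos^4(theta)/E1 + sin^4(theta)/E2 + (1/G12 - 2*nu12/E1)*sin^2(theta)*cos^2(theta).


cos^4(15) = 0.870513, sin^4(15) = 0.004487, sin^2(15)*cos^2(15) = 0.0625
1/G12 - 2*nu12/E1 = 1/6 - 2*0.31/142 = 0.1623 GPa^-1
1/Ex = 0.870513/142 + 0.004487/11 + 0.1623*0.0625 = 0.0166821 GPa^-1
Ex = 59.94 GPa

59.94 GPa


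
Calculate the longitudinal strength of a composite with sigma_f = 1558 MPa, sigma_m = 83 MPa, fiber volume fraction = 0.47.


sigma_1 = sigma_f*Vf + sigma_m*(1-Vf) = 1558*0.47 + 83*0.53 = 776.3 MPa

776.3 MPa


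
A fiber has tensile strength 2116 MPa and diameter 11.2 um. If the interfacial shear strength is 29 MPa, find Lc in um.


Lc = sigma_f * d / (2 * tau_i) = 2116 * 11.2 / (2 * 29) = 408.6 um

408.6 um


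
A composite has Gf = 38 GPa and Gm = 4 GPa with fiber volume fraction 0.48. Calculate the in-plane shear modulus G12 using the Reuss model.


1/G12 = Vf/Gf + (1-Vf)/Gm = 0.48/38 + 0.52/4
G12 = 7.01 GPa

7.01 GPa


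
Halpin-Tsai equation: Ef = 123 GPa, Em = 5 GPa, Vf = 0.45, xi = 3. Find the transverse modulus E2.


eta = (Ef/Em - 1)/(Ef/Em + xi) = (24.6 - 1)/(24.6 + 3) = 0.8551
E2 = Em*(1+xi*eta*Vf)/(1-eta*Vf) = 17.51 GPa

17.51 GPa


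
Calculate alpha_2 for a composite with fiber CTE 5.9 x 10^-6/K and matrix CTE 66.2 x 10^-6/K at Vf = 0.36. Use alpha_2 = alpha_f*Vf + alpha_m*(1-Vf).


alpha_2 = alpha_f*Vf + alpha_m*(1-Vf) = 5.9*0.36 + 66.2*0.64 = 44.5 x 10^-6/K

44.5 x 10^-6/K


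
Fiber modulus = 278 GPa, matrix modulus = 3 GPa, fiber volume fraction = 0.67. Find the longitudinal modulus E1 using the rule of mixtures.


E1 = Ef*Vf + Em*(1-Vf) = 278*0.67 + 3*0.33 = 187.25 GPa

187.25 GPa


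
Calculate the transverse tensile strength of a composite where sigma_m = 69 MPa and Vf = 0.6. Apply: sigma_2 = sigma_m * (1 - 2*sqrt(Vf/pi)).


factor = 1 - 2*sqrt(0.6/pi) = 0.126
sigma_2 = 69 * 0.126 = 8.69 MPa

8.69 MPa


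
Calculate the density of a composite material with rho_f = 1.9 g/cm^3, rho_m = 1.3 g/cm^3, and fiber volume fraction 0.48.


rho_c = rho_f*Vf + rho_m*(1-Vf) = 1.9*0.48 + 1.3*0.52 = 1.588 g/cm^3

1.588 g/cm^3


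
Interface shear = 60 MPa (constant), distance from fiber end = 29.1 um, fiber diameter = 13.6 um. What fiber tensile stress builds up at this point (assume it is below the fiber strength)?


Force balance: sigma_f * (pi*d^2/4) = tau * (pi*d) * x  ->  sigma_f = 4 * tau * x / d
sigma_f = 4 * 60 * 29.1 / 13.6 = 513.5 MPa

513.5 MPa


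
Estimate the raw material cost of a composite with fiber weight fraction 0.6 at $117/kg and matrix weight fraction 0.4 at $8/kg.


Cost = cost_f*Wf + cost_m*Wm = 117*0.6 + 8*0.4 = $73.4/kg

$73.4/kg


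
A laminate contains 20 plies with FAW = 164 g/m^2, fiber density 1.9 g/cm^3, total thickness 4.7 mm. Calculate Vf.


Vf = n * FAW / (rho_f * h * 1000) = 20 * 164 / (1.9 * 4.7 * 1000) = 0.3673

0.3673


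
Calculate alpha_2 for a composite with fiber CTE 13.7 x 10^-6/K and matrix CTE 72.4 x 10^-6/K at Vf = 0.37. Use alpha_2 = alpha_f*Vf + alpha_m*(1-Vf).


alpha_2 = alpha_f*Vf + alpha_m*(1-Vf) = 13.7*0.37 + 72.4*0.63 = 50.7 x 10^-6/K

50.7 x 10^-6/K


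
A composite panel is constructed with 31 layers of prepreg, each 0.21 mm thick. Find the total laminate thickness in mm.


h = n * t_ply = 31 * 0.21 = 6.51 mm

6.51 mm


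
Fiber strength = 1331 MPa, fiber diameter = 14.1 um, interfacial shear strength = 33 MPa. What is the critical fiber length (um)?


Lc = sigma_f * d / (2 * tau_i) = 1331 * 14.1 / (2 * 33) = 284.4 um

284.4 um


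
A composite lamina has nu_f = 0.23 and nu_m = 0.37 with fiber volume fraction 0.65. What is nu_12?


nu_12 = nu_f*Vf + nu_m*(1-Vf) = 0.23*0.65 + 0.37*0.35 = 0.279

0.279


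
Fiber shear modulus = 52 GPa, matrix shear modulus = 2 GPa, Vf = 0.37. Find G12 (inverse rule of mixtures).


1/G12 = Vf/Gf + (1-Vf)/Gm = 0.37/52 + 0.63/2
G12 = 3.1 GPa

3.1 GPa


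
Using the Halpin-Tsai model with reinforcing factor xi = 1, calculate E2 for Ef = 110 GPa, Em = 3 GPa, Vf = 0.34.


eta = (Ef/Em - 1)/(Ef/Em + xi) = (36.6667 - 1)/(36.6667 + 1) = 0.9469
E2 = Em*(1+xi*eta*Vf)/(1-eta*Vf) = 5.85 GPa

5.85 GPa


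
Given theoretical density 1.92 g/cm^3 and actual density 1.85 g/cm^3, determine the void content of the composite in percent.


Void% = (rho_theo - rho_actual)/rho_theo * 100 = (1.92 - 1.85)/1.92 * 100 = 3.65%

3.65%


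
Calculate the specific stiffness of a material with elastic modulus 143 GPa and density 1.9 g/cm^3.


Specific stiffness = E/rho = 143/1.9 = 75.3 GPa/(g/cm^3)

75.3 GPa/(g/cm^3)


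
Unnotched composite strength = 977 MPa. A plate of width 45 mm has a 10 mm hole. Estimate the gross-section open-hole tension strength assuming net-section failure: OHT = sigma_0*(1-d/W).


OHT = sigma_0*(1-d/W) = 977*(1-10/45) = 759.9 MPa

759.9 MPa


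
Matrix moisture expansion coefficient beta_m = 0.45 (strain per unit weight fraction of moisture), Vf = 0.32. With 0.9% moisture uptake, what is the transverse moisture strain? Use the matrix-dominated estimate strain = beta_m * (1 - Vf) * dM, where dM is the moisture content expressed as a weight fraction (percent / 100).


dM = 0.9/100 = 0.009
strain = beta_m * (1-Vf) * dM = 0.45 * 0.68 * 0.009 = 0.002754

0.002754


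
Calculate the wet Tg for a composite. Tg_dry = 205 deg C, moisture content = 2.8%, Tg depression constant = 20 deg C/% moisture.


Tg_wet = Tg_dry - k*moisture = 205 - 20*2.8 = 149.0 deg C

149.0 deg C


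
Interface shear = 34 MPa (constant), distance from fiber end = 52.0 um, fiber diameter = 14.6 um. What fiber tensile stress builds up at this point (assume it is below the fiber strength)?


Force balance: sigma_f * (pi*d^2/4) = tau * (pi*d) * x  ->  sigma_f = 4 * tau * x / d
sigma_f = 4 * 34 * 52.0 / 14.6 = 484.4 MPa

484.4 MPa


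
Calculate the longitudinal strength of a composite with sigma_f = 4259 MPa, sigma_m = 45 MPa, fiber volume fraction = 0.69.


sigma_1 = sigma_f*Vf + sigma_m*(1-Vf) = 4259*0.69 + 45*0.31 = 2952.7 MPa

2952.7 MPa


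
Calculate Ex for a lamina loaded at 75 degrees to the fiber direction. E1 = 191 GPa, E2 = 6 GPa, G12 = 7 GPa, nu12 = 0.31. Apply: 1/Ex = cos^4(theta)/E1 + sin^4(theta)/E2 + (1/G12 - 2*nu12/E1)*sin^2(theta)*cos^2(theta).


cos^4(75) = 0.004487, sin^4(75) = 0.870513, sin^2(75)*cos^2(75) = 0.0625
1/G12 - 2*nu12/E1 = 1/7 - 2*0.31/191 = 0.139611 GPa^-1
1/Ex = 0.004487/191 + 0.870513/6 + 0.139611*0.0625 = 0.1538346 GPa^-1
Ex = 6.5 GPa

6.5 GPa


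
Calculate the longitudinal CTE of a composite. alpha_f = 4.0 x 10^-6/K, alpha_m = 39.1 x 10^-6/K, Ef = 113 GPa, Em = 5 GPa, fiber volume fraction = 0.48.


E1 = Ef*Vf + Em*(1-Vf) = 56.84
alpha_1 = (alpha_f*Ef*Vf + alpha_m*Em*(1-Vf))/E1 = 5.61 x 10^-6/K

5.61 x 10^-6/K


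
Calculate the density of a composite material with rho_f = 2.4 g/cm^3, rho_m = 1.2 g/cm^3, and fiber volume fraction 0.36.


rho_c = rho_f*Vf + rho_m*(1-Vf) = 2.4*0.36 + 1.2*0.64 = 1.632 g/cm^3

1.632 g/cm^3


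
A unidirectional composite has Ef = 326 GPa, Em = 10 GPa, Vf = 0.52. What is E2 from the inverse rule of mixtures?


1/E2 = Vf/Ef + (1-Vf)/Em = 0.52/326 + 0.48/10
E2 = 20.16 GPa

20.16 GPa


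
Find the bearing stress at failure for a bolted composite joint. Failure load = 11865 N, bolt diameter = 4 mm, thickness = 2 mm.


sigma_br = F/(d*h) = 11865/(4*2) = 1483.1 MPa

1483.1 MPa


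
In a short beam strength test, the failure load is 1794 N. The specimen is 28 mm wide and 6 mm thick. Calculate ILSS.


ILSS = 3F/(4bh) = 3*1794/(4*28*6) = 8.01 MPa

8.01 MPa


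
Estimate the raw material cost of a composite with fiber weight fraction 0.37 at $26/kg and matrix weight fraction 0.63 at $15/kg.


Cost = cost_f*Wf + cost_m*Wm = 26*0.37 + 15*0.63 = $19.07/kg

$19.07/kg


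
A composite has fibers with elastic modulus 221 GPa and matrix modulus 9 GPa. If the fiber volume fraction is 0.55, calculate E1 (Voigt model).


E1 = Ef*Vf + Em*(1-Vf) = 221*0.55 + 9*0.45 = 125.6 GPa

125.6 GPa


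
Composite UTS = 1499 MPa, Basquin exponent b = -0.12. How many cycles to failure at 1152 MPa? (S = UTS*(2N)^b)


N = 0.5 * (S/UTS)^(1/b) = 0.5 * (1152/1499)^(1/-0.12) = 4.4862 cycles

4.4862 cycles


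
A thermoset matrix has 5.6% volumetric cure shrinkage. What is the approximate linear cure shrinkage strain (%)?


Linear shrinkage ≈ vol_shrink/3 = 5.6/3 = 1.867%

1.867%


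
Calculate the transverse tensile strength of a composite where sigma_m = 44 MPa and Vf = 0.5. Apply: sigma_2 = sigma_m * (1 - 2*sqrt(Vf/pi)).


factor = 1 - 2*sqrt(0.5/pi) = 0.2021
sigma_2 = 44 * 0.2021 = 8.89 MPa

8.89 MPa


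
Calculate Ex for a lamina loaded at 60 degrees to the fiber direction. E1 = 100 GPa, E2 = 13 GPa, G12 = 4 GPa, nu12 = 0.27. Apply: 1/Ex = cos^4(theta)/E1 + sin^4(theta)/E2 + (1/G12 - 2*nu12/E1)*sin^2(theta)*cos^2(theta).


cos^4(60) = 0.0625, sin^4(60) = 0.5625, sin^2(60)*cos^2(60) = 0.1875
1/G12 - 2*nu12/E1 = 1/4 - 2*0.27/100 = 0.2446 GPa^-1
1/Ex = 0.0625/100 + 0.5625/13 + 0.2446*0.1875 = 0.0897567 GPa^-1
Ex = 11.14 GPa

11.14 GPa


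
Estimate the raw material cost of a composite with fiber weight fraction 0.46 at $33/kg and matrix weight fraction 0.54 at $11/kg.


Cost = cost_f*Wf + cost_m*Wm = 33*0.46 + 11*0.54 = $21.12/kg

$21.12/kg


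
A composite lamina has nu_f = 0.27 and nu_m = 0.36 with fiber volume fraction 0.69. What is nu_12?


nu_12 = nu_f*Vf + nu_m*(1-Vf) = 0.27*0.69 + 0.36*0.31 = 0.2979

0.2979


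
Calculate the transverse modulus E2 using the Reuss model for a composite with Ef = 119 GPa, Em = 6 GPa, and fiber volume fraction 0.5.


1/E2 = Vf/Ef + (1-Vf)/Em = 0.5/119 + 0.5/6
E2 = 11.42 GPa

11.42 GPa


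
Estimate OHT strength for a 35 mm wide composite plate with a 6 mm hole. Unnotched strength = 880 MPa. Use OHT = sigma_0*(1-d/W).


OHT = sigma_0*(1-d/W) = 880*(1-6/35) = 729.1 MPa

729.1 MPa


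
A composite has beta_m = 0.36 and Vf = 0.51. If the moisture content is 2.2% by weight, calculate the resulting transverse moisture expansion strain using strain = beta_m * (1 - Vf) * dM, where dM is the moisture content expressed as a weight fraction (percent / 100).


dM = 2.2/100 = 0.022
strain = beta_m * (1-Vf) * dM = 0.36 * 0.49 * 0.022 = 0.0038808

0.0038808


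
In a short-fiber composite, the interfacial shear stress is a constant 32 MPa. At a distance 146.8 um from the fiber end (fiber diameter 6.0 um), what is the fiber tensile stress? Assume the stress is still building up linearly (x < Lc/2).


Force balance: sigma_f * (pi*d^2/4) = tau * (pi*d) * x  ->  sigma_f = 4 * tau * x / d
sigma_f = 4 * 32 * 146.8 / 6.0 = 3131.7 MPa

3131.7 MPa


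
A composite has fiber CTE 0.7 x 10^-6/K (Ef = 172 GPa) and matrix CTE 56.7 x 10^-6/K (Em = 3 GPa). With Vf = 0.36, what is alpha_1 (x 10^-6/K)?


E1 = Ef*Vf + Em*(1-Vf) = 63.84
alpha_1 = (alpha_f*Ef*Vf + alpha_m*Em*(1-Vf))/E1 = 2.38 x 10^-6/K

2.38 x 10^-6/K
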